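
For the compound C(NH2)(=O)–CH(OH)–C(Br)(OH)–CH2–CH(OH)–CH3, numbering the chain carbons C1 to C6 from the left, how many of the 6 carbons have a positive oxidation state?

Bonds to more-electronegative neighbours contribute +1 each, bonds to H or metals contribute −1 each, and C–C bonds contribute 0. Tallying each carbon:
C1: 1C, 2O, 1N → 0 + 2 + 1 = +3
C2: 2C, 1H, 1O → 0 − 1 + 1 = 0
C3: 2C, 1O, 1Br → 0 + 1 + 1 = +2
C4: 2C, 2H → 0 − 2 = -2
C5: 2C, 1H, 1O → 0 − 1 + 1 = 0
C6: 1C, 3H → 0 − 3 = -3
2 carbons (C1, C3) meet the condition.

2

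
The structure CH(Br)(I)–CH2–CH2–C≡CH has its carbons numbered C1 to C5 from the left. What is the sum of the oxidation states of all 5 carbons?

Tallying each carbon's bonds:
C1: 1C, 1H, 1Br, 1I → 0 − 1 + 1 + 1 = +1
C2: 2C, 2H → 0 − 2 = -2
C3: 2C, 2H → 0 − 2 = -2
C4: 4C → 0 = 0
C5: 3C, 1H → 0 − 1 = -1
Sum = +1 − 2 − 2 + 0 − 1 = -4.

-4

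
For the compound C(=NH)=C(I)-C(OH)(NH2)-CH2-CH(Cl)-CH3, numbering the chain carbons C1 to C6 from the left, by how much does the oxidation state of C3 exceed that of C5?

+2

C3: 2C, 1O, 1N → 0 + 1 + 1 = +2
C5: 2C, 1H, 1Cl → 0 − 1 + 1 = 0
Difference: +2 − (0) = +2.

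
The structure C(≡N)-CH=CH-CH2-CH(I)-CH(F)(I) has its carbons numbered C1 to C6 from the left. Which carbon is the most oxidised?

C1

Tallying each carbon's bonds:
C1: 1C, 3N → 0 + 3 = +3
C2: 3C, 1H → 0 − 1 = -1
C3: 3C, 1H → 0 − 1 = -1
C4: 2C, 2H → 0 − 2 = -2
C5: 2C, 1H, 1I → 0 − 1 + 1 = 0
C6: 1C, 1H, 1F, 1I → 0 − 1 + 1 + 1 = +1
The most oxidised carbon is C1 at +3.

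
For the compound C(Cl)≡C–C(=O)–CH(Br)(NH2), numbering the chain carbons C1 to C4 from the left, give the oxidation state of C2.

Bonds to more-electronegative neighbours contribute +1 each, bonds to H or metals contribute −1 each, and C–C bonds contribute 0.
C2 has a triple bond to C (3×0 = 0), one bond to C (0).
Oxidation state = 0 + 0 = 0.

0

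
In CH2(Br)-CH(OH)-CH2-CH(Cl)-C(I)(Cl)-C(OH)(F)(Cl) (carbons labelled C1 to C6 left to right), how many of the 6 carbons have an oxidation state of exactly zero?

Tallying each carbon's bonds:
C1: 1C, 2H, 1Br → 0 − 2 + 1 = -1
C2: 2C, 1H, 1O → 0 − 1 + 1 = 0
C3: 2C, 2H → 0 − 2 = -2
C4: 2C, 1H, 1Cl → 0 − 1 + 1 = 0
C5: 2C, 1Cl, 1I → 0 + 1 + 1 = +2
C6: 1C, 1O, 1F, 1Cl → 0 + 1 + 1 + 1 = +3
2 carbons (C2, C4) meet the condition.

2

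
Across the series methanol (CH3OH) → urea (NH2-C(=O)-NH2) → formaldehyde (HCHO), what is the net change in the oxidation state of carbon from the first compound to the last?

Carbon oxidation states along the series — methanol: -2, urea: +4, formaldehyde: 0.
Net change = 0 − (-2) = +2.

+2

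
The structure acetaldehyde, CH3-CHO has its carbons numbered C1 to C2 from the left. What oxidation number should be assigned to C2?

+1

Assign +1 per bond to O/N/halogen, −1 per bond to H or an electropositive element, and 0 per bond to carbon.
C2 has one bond to H (-1), a double bond to O (2×+1 = +2), one bond to C (0).
Oxidation state = -1 + 2 + 0 = +1.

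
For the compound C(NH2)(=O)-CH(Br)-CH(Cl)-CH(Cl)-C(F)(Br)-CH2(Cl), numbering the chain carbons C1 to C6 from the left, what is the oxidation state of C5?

+2

C5 has one bond to C (0), one bond to C (0), one bond to F (+1), one bond to Br (+1).
Oxidation state = 0 + 0 + 1 + 1 = +2.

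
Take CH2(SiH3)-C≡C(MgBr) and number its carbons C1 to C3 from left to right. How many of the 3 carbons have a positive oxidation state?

Each bond to a more electronegative atom (O, N, halogen) counts +1, each bond to a less electronegative atom (H, metal, B, Si) counts −1, and each C–C bond counts 0. Tallying each carbon:
C1: 1C, 2H, 1Si → 0 − 2 − 1 = -3
C2: 4C → 0 = 0
C3: 3C, 1Mg → 0 − 1 = -1
0 carbons meet the condition.

0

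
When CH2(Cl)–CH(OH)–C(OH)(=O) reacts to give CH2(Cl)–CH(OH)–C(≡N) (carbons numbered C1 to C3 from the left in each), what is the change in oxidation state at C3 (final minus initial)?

Before: C3 has 1 bond to C, 3 bonds to O → oxidation state +3.
After: C3 has 1 bond to C, 3 bonds to N → oxidation state +3.
Δ = +3 − (+3) = 0, so no net redox change at C3.

0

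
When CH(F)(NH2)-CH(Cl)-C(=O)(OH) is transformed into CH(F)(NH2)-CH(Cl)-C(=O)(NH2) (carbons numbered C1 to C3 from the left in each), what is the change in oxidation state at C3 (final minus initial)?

0

Before: C3 has 1 bond to C, 3 bonds to O → oxidation state +3.
After: C3 has 1 bond to C, 2 bonds to O, 1 bond to N → oxidation state +3.
Δ = +3 − (+3) = 0, so no net redox change at C3.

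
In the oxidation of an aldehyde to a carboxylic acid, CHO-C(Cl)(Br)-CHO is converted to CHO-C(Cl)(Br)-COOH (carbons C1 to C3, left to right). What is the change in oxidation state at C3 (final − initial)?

+2

Before: C3 has 1 bond to C, 1 bond to H, 2 bonds to O → oxidation state +1.
After: C3 has 1 bond to C, 3 bonds to O → oxidation state +3.
Δ = +3 − (+1) = +2, so this is an oxidation at C3.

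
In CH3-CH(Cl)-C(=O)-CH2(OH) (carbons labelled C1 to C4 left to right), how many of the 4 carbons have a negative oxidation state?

2

Tallying each carbon's bonds:
C1: 1C, 3H → 0 − 3 = -3
C2: 2C, 1H, 1Cl → 0 − 1 + 1 = 0
C3: 2C, 2O → 0 + 2 = +2
C4: 1C, 2H, 1O → 0 − 2 + 1 = -1
2 carbons (C1, C4) meet the condition.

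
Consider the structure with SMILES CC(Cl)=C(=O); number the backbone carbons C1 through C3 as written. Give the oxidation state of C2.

C2 has one bond to C (0), a double bond to C (2×0 = 0), one bond to Cl (+1).
Oxidation state = 0 + 0 + 1 = +1.

+1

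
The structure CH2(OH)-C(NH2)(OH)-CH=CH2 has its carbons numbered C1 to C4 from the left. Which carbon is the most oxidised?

C2

Tallying each carbon's bonds:
C1: 1C, 2H, 1O → 0 − 2 + 1 = -1
C2: 2C, 1O, 1N → 0 + 1 + 1 = +2
C3: 3C, 1H → 0 − 1 = -1
C4: 2C, 2H → 0 − 2 = -2
The most oxidised carbon is C2 at +2.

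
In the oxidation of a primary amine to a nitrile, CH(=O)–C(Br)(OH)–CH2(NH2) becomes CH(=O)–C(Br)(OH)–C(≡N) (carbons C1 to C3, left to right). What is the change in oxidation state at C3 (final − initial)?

+4

Before: C3 has 1 bond to C, 2 bonds to H, 1 bond to N → oxidation state -1.
After: C3 has 1 bond to C, 3 bonds to N → oxidation state +3.
Δ = +3 − (-1) = +4, so this is an oxidation at C3.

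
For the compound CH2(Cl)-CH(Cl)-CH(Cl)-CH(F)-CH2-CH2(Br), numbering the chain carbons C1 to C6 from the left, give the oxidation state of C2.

0

C2 has one bond to C (0), one bond to C (0), one bond to H (-1), one bond to Cl (+1).
Oxidation state = 0 + 0 − 1 + 1 = 0.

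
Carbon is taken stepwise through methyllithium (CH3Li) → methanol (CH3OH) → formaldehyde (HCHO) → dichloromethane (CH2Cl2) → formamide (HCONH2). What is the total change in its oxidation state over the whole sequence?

Carbon oxidation states along the series — methyllithium: -4, methanol: -2, formaldehyde: 0, dichloromethane: 0, formamide: +2.
Net change = +2 − (-4) = +6.

+6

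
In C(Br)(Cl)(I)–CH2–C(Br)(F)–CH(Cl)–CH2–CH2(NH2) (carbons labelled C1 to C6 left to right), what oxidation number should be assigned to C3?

Count +1 for every bond to an atom more electronegative than carbon and −1 for every bond to one less electronegative; C–C bonds are 0.
C3 has one bond to C (0), one bond to C (0), one bond to Br (+1), one bond to F (+1).
Oxidation state = 0 + 0 + 1 + 1 = +2.

+2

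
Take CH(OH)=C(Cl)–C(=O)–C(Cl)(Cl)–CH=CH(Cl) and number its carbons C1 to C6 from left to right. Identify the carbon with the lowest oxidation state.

Each bond to a more electronegative atom (O, N, halogen) counts +1, each bond to a less electronegative atom (H, metal, B, Si) counts −1, and each C–C bond counts 0. Tallying each carbon:
C1: 2C, 1H, 1O → 0 − 1 + 1 = 0
C2: 3C, 1Cl → 0 + 1 = +1
C3: 2C, 2O → 0 + 2 = +2
C4: 2C, 2Cl → 0 + 2 = +2
C5: 3C, 1H → 0 − 1 = -1
C6: 2C, 1H, 1Cl → 0 − 1 + 1 = 0
The most reduced carbon is C5 at -1.

C5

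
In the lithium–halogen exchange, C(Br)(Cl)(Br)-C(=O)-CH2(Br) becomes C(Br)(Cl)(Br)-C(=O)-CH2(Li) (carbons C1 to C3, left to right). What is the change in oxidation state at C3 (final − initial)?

-2

Before: C3 has 1 bond to C, 2 bonds to H, 1 bond to Br → oxidation state -1.
After: C3 has 1 bond to C, 2 bonds to H, 1 bond to Li → oxidation state -3.
Δ = -3 − (-1) = -2, so this is a reduction at C3.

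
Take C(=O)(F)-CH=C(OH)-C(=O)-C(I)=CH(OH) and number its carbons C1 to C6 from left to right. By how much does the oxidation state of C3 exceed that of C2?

+2

C3: 3C, 1O → 0 + 1 = +1
C2: 3C, 1H → 0 − 1 = -1
Difference: +1 − (-1) = +2.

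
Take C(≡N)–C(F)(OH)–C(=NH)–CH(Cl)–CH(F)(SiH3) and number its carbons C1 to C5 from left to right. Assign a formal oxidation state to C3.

+2

Bonds to more-electronegative neighbours contribute +1 each, bonds to H or metals contribute −1 each, and C–C bonds contribute 0.
C3 has one bond to C (0), one bond to C (0), a double bond to N (2×+1 = +2).
Oxidation state = 0 + 0 + 2 = +2.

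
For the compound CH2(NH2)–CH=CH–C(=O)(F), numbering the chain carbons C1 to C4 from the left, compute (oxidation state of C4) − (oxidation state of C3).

C4: 1C, 2O, 1F → 0 + 2 + 1 = +3
C3: 3C, 1H → 0 − 1 = -1
Difference: +3 − (-1) = +4.

+4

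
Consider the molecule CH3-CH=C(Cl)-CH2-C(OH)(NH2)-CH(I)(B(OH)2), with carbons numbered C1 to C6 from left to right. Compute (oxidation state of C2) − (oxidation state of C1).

+2

C2: 3C, 1H → 0 − 1 = -1
C1: 1C, 3H → 0 − 3 = -3
Difference: -1 − (-3) = +2.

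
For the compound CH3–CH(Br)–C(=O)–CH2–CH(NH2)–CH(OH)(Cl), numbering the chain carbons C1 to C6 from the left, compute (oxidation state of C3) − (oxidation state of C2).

C3: 2C, 2O → 0 + 2 = +2
C2: 2C, 1H, 1Br → 0 − 1 + 1 = 0
Difference: +2 − (0) = +2.

+2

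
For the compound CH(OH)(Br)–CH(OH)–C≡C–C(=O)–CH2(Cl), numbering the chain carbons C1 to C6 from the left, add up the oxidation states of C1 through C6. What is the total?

Tallying each carbon's bonds:
C1: 1C, 1H, 1O, 1Br → 0 − 1 + 1 + 1 = +1
C2: 2C, 1H, 1O → 0 − 1 + 1 = 0
C3: 4C → 0 = 0
C4: 4C → 0 = 0
C5: 2C, 2O → 0 + 2 = +2
C6: 1C, 2H, 1Cl → 0 − 2 + 1 = -1
Sum = +1 + 0 + 0 + 0 + 2 − 1 = +2.

+2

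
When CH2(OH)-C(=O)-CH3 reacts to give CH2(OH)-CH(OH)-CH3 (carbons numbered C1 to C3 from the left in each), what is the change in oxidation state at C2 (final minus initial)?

-2

Before: C2 has 2 bonds to C, 2 bonds to O → oxidation state +2.
After: C2 has 2 bonds to C, 1 bond to H, 1 bond to O → oxidation state 0.
Δ = 0 − (+2) = -2, so this is a reduction at C2.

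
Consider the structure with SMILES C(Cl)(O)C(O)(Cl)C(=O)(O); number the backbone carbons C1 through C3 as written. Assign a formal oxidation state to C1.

+1

C1 has one bond to C (0), one bond to H (-1), one bond to Cl (+1), one bond to O (+1).
Oxidation state = 0 − 1 + 1 + 1 = +1.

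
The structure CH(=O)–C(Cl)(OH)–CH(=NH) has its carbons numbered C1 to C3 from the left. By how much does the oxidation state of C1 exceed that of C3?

0

C1: 1C, 1H, 2O → 0 − 1 + 2 = +1
C3: 1C, 1H, 2N → 0 − 1 + 2 = +1
Difference: +1 − (+1) = 0.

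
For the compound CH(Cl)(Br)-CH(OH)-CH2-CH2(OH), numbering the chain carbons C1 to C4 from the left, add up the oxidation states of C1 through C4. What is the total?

Tallying each carbon's bonds:
C1: 1C, 1H, 1Cl, 1Br → 0 − 1 + 1 + 1 = +1
C2: 2C, 1H, 1O → 0 − 1 + 1 = 0
C3: 2C, 2H → 0 − 2 = -2
C4: 1C, 2H, 1O → 0 − 2 + 1 = -1
Sum = +1 + 0 − 2 − 1 = -2.

-2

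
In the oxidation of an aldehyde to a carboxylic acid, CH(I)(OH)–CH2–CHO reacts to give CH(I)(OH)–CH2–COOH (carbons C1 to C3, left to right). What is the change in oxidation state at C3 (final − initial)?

Before: C3 has 1 bond to C, 1 bond to H, 2 bonds to O → oxidation state +1.
After: C3 has 1 bond to C, 3 bonds to O → oxidation state +3.
Δ = +3 − (+1) = +2, so this is an oxidation at C3.

+2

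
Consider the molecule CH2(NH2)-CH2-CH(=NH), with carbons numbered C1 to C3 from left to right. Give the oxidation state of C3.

C3 has one bond to C (0), a double bond to N (2×+1 = +2), one bond to H (-1).
Oxidation state = 0 + 2 − 1 = +1.

+1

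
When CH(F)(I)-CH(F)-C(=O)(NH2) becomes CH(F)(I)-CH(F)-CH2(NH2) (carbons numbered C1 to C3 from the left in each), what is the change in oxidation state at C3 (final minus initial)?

Before: C3 has 1 bond to C, 2 bonds to O, 1 bond to N → oxidation state +3.
After: C3 has 1 bond to C, 2 bonds to H, 1 bond to N → oxidation state -1.
Δ = -1 − (+3) = -4, so this is a reduction at C3.

-4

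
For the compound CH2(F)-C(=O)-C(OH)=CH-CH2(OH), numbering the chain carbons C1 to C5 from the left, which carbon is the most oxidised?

Bonds to more-electronegative neighbours contribute +1 each, bonds to H or metals contribute −1 each, and C–C bonds contribute 0. Tallying each carbon:
C1: 1C, 2H, 1F → 0 − 2 + 1 = -1
C2: 2C, 2O → 0 + 2 = +2
C3: 3C, 1O → 0 + 1 = +1
C4: 3C, 1H → 0 − 1 = -1
C5: 1C, 2H, 1O → 0 − 2 + 1 = -1
The most oxidised carbon is C2 at +2.

C2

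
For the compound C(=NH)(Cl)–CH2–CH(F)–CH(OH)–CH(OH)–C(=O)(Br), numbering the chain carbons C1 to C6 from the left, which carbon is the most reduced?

C2

Tallying each carbon's bonds:
C1: 1C, 2N, 1Cl → 0 + 2 + 1 = +3
C2: 2C, 2H → 0 − 2 = -2
C3: 2C, 1H, 1F → 0 − 1 + 1 = 0
C4: 2C, 1H, 1O → 0 − 1 + 1 = 0
C5: 2C, 1H, 1O → 0 − 1 + 1 = 0
C6: 1C, 2O, 1Br → 0 + 2 + 1 = +3
The most reduced carbon is C2 at -2.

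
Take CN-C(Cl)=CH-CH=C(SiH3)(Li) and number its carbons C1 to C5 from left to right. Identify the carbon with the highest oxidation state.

C1

Count +1 for every bond to an atom more electronegative than carbon and −1 for every bond to one less electronegative; C–C bonds are 0. Tallying each carbon:
C1: 1C, 3N → 0 + 3 = +3
C2: 3C, 1Cl → 0 + 1 = +1
C3: 3C, 1H → 0 − 1 = -1
C4: 3C, 1H → 0 − 1 = -1
C5: 2C, 1Li, 1Si → 0 − 1 − 1 = -2
The most oxidised carbon is C1 at +3.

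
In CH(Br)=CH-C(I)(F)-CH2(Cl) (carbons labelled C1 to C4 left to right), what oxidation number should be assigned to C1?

Assign +1 per bond to O/N/halogen, −1 per bond to H or an electropositive element, and 0 per bond to carbon.
C1 has a double bond to C (2×0 = 0), one bond to H (-1), one bond to Br (+1).
Oxidation state = 0 − 1 + 1 = 0.

0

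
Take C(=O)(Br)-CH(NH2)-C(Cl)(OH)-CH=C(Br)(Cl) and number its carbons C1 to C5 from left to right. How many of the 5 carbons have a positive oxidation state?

3

Tallying each carbon's bonds:
C1: 1C, 2O, 1Br → 0 + 2 + 1 = +3
C2: 2C, 1H, 1N → 0 − 1 + 1 = 0
C3: 2C, 1O, 1Cl → 0 + 1 + 1 = +2
C4: 3C, 1H → 0 − 1 = -1
C5: 2C, 1Cl, 1Br → 0 + 1 + 1 = +2
3 carbons (C1, C3, C5) meet the condition.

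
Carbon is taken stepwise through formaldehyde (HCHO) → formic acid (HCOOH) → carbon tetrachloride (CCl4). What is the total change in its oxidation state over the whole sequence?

Carbon oxidation states along the series — formaldehyde: 0, formic acid: +2, carbon tetrachloride: +4.
Net change = +4 − (0) = +4.

+4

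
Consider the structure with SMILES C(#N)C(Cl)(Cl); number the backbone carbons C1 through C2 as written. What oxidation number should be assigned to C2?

Count +1 for every bond to an atom more electronegative than carbon and −1 for every bond to one less electronegative; C–C bonds are 0.
C2 has one bond to C (0), one bond to Cl (+1), one bond to Cl (+1), one bond to H (-1).
Oxidation state = 0 + 1 + 1 − 1 = +1.

+1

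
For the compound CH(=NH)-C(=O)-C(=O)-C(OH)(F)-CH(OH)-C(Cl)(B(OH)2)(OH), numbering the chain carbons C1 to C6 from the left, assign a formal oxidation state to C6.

+1

C6 has one bond to C (0), one bond to Cl (+1), one bond to B (-1), one bond to O (+1).
Oxidation state = 0 + 1 − 1 + 1 = +1.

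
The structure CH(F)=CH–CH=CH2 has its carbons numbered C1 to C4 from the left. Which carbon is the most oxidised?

Bonds to more-electronegative neighbours contribute +1 each, bonds to H or metals contribute −1 each, and C–C bonds contribute 0. Tallying each carbon:
C1: 2C, 1H, 1F → 0 − 1 + 1 = 0
C2: 3C, 1H → 0 − 1 = -1
C3: 3C, 1H → 0 − 1 = -1
C4: 2C, 2H → 0 − 2 = -2
The most oxidised carbon is C1 at 0.

C1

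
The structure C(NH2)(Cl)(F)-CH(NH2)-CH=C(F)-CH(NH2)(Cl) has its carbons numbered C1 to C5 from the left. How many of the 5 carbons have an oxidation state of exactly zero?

1

Tallying each carbon's bonds:
C1: 1C, 1N, 1F, 1Cl → 0 + 1 + 1 + 1 = +3
C2: 2C, 1H, 1N → 0 − 1 + 1 = 0
C3: 3C, 1H → 0 − 1 = -1
C4: 3C, 1F → 0 + 1 = +1
C5: 1C, 1H, 1N, 1Cl → 0 − 1 + 1 + 1 = +1
1 carbon (C2) meets the condition.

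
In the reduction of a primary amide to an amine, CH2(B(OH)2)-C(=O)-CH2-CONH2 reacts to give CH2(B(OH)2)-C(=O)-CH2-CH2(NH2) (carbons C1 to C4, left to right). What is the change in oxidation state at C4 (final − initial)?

Before: C4 has 1 bond to C, 2 bonds to O, 1 bond to N → oxidation state +3.
After: C4 has 1 bond to C, 2 bonds to H, 1 bond to N → oxidation state -1.
Δ = -1 − (+3) = -4, so this is a reduction at C4.

-4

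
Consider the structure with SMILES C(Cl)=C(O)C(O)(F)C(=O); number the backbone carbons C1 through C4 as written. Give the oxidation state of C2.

Assign +1 per bond to O/N/halogen, −1 per bond to H or an electropositive element, and 0 per bond to carbon.
C2 has a double bond to C (2×0 = 0), one bond to C (0), one bond to O (+1).
Oxidation state = 0 + 0 + 1 = +1.

+1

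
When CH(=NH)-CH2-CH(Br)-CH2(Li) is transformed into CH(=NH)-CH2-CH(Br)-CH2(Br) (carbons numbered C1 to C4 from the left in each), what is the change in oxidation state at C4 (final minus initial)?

+2

Before: C4 has 1 bond to C, 2 bonds to H, 1 bond to Li → oxidation state -3.
After: C4 has 1 bond to C, 2 bonds to H, 1 bond to Br → oxidation state -1.
Δ = -1 − (-3) = +2, so this is an oxidation at C4.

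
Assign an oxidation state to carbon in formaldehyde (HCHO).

Count +1 for every bond to an atom more electronegative than carbon and −1 for every bond to one less electronegative; C–C bonds are 0.
The carbon has one bond to H (-1), one bond to H (-1), a double bond to O (2×+1 = +2).
Oxidation state = -1 − 1 + 2 = 0.

0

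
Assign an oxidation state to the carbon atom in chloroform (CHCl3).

Bonds to more-electronegative neighbours contribute +1 each, bonds to H or metals contribute −1 each, and C–C bonds contribute 0.
The carbon has one bond to H (-1), one bond to Cl (+1), one bond to Cl (+1), one bond to Cl (+1).
Oxidation state = -1 + 1 + 1 + 1 = +2.

+2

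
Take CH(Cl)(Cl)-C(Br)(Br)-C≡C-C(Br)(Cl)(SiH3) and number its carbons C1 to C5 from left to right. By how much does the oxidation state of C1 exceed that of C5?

0

C1: 1C, 1H, 2Cl → 0 − 1 + 2 = +1
C5: 1C, 1Cl, 1Br, 1Si → 0 + 1 + 1 − 1 = +1
Difference: +1 − (+1) = 0.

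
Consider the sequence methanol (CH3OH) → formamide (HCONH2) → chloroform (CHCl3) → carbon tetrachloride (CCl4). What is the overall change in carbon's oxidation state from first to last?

+6

Carbon oxidation states along the series — methanol: -2, formamide: +2, chloroform: +2, carbon tetrachloride: +4.
Net change = +4 − (-2) = +6.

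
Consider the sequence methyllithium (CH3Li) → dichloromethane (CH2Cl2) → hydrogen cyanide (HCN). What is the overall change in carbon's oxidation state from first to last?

Carbon oxidation states along the series — methyllithium: -4, dichloromethane: 0, hydrogen cyanide: +2.
Net change = +2 − (-4) = +6.

+6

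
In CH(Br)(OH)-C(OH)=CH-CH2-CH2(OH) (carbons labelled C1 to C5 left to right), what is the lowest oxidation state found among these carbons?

Assign +1 per bond to O/N/halogen, −1 per bond to H or an electropositive element, and 0 per bond to carbon. Tallying each carbon:
C1: 1C, 1H, 1O, 1Br → 0 − 1 + 1 + 1 = +1
C2: 3C, 1O → 0 + 1 = +1
C3: 3C, 1H → 0 − 1 = -1
C4: 2C, 2H → 0 − 2 = -2
C5: 1C, 2H, 1O → 0 − 2 + 1 = -1
The lowest value is -2.

-2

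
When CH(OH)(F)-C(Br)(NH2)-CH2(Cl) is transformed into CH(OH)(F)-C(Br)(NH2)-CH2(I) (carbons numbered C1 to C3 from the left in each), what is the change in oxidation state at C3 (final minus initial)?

0

Before: C3 has 1 bond to C, 2 bonds to H, 1 bond to Cl → oxidation state -1.
After: C3 has 1 bond to C, 2 bonds to H, 1 bond to I → oxidation state -1.
Δ = -1 − (-1) = 0, so no net redox change at C3.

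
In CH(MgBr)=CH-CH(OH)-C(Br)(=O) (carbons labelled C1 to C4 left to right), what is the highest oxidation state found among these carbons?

+3

Tallying each carbon's bonds:
C1: 2C, 1H, 1Mg → 0 − 1 − 1 = -2
C2: 3C, 1H → 0 − 1 = -1
C3: 2C, 1H, 1O → 0 − 1 + 1 = 0
C4: 1C, 2O, 1Br → 0 + 2 + 1 = +3
The highest value is +3.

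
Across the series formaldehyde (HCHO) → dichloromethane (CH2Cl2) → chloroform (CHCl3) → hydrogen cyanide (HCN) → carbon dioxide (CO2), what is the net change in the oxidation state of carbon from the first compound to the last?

+4

Carbon oxidation states along the series — formaldehyde: 0, dichloromethane: 0, chloroform: +2, hydrogen cyanide: +2, carbon dioxide: +4.
Net change = +4 − (0) = +4.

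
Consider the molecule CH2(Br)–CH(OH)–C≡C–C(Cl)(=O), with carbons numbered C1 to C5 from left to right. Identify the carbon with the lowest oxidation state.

C1

Each bond to a more electronegative atom (O, N, halogen) counts +1, each bond to a less electronegative atom (H, metal, B, Si) counts −1, and each C–C bond counts 0. Tallying each carbon:
C1: 1C, 2H, 1Br → 0 − 2 + 1 = -1
C2: 2C, 1H, 1O → 0 − 1 + 1 = 0
C3: 4C → 0 = 0
C4: 4C → 0 = 0
C5: 1C, 2O, 1Cl → 0 + 2 + 1 = +3
The most reduced carbon is C1 at -1.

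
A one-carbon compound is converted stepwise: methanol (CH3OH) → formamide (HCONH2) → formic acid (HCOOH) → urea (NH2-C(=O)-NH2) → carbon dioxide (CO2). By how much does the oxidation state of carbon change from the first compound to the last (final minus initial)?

Carbon oxidation states along the series — methanol: -2, formamide: +2, formic acid: +2, urea: +4, carbon dioxide: +4.
Net change = +4 − (-2) = +6.

+6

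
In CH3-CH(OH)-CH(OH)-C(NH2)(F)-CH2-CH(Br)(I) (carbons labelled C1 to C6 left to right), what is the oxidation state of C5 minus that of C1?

+1

C5: 2C, 2H → 0 − 2 = -2
C1: 1C, 3H → 0 − 3 = -3
Difference: -2 − (-3) = +1.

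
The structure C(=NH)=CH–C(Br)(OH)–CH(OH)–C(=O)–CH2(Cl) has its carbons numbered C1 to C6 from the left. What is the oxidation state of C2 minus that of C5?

-3

C2: 3C, 1H → 0 − 1 = -1
C5: 2C, 2O → 0 + 2 = +2
Difference: -1 − (+2) = -3.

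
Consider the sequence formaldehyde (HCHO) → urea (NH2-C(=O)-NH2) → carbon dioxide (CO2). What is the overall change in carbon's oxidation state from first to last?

Carbon oxidation states along the series — formaldehyde: 0, urea: +4, carbon dioxide: +4.
Net change = +4 − (0) = +4.

+4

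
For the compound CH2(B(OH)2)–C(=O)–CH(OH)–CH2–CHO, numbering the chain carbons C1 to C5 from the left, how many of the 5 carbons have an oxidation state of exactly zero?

Tallying each carbon's bonds:
C1: 1C, 2H, 1B → 0 − 2 − 1 = -3
C2: 2C, 2O → 0 + 2 = +2
C3: 2C, 1H, 1O → 0 − 1 + 1 = 0
C4: 2C, 2H → 0 − 2 = -2
C5: 1C, 1H, 2O → 0 − 1 + 2 = +1
1 carbon (C3) meets the condition.

1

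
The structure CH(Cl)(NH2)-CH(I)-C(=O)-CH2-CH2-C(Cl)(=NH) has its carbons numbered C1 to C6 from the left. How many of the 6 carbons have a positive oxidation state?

Tallying each carbon's bonds:
C1: 1C, 1H, 1N, 1Cl → 0 − 1 + 1 + 1 = +1
C2: 2C, 1H, 1I → 0 − 1 + 1 = 0
C3: 2C, 2O → 0 + 2 = +2
C4: 2C, 2H → 0 − 2 = -2
C5: 2C, 2H → 0 − 2 = -2
C6: 1C, 2N, 1Cl → 0 + 2 + 1 = +3
3 carbons (C1, C3, C6) meet the condition.

3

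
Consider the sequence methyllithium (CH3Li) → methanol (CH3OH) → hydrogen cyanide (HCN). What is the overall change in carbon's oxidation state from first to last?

+6

Carbon oxidation states along the series — methyllithium: -4, methanol: -2, hydrogen cyanide: +2.
Net change = +2 − (-4) = +6.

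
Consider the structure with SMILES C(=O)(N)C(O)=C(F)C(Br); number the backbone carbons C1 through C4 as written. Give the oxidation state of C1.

+3

Count +1 for every bond to an atom more electronegative than carbon and −1 for every bond to one less electronegative; C–C bonds are 0.
C1 has one bond to C (0), a double bond to O (2×+1 = +2), one bond to N (+1).
Oxidation state = 0 + 2 + 1 = +3.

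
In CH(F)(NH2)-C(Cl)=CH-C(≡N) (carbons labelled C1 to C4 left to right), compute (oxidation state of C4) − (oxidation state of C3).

C4: 1C, 3N → 0 + 3 = +3
C3: 3C, 1H → 0 − 1 = -1
Difference: +3 − (-1) = +4.

+4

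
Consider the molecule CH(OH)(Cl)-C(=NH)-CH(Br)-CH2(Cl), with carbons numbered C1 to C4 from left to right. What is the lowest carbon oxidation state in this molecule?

-1

Tallying each carbon's bonds:
C1: 1C, 1H, 1O, 1Cl → 0 − 1 + 1 + 1 = +1
C2: 2C, 2N → 0 + 2 = +2
C3: 2C, 1H, 1Br → 0 − 1 + 1 = 0
C4: 1C, 2H, 1Cl → 0 − 2 + 1 = -1
The lowest value is -1.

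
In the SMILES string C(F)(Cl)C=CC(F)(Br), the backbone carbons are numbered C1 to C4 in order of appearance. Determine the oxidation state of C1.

C1 has one bond to C (0), one bond to H (-1), one bond to F (+1), one bond to Cl (+1).
Oxidation state = 0 − 1 + 1 + 1 = +1.

+1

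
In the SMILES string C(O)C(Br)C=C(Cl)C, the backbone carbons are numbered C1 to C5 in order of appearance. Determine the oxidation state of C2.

0

Count +1 for every bond to an atom more electronegative than carbon and −1 for every bond to one less electronegative; C–C bonds are 0.
C2 has one bond to C (0), one bond to C (0), one bond to Br (+1), one bond to H (-1).
Oxidation state = 0 + 0 + 1 − 1 = 0.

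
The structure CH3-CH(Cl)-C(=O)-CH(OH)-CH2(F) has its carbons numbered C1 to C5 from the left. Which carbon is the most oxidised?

Tallying each carbon's bonds:
C1: 1C, 3H → 0 − 3 = -3
C2: 2C, 1H, 1Cl → 0 − 1 + 1 = 0
C3: 2C, 2O → 0 + 2 = +2
C4: 2C, 1H, 1O → 0 − 1 + 1 = 0
C5: 1C, 2H, 1F → 0 − 2 + 1 = -1
The most oxidised carbon is C3 at +2.

C3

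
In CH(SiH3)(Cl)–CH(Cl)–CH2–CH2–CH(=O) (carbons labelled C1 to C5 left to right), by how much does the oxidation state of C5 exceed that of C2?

C5: 1C, 1H, 2O → 0 − 1 + 2 = +1
C2: 2C, 1H, 1Cl → 0 − 1 + 1 = 0
Difference: +1 − (0) = +1.

+1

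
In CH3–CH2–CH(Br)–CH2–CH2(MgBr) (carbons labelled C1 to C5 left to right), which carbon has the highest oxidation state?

Tallying each carbon's bonds:
C1: 1C, 3H → 0 − 3 = -3
C2: 2C, 2H → 0 − 2 = -2
C3: 2C, 1H, 1Br → 0 − 1 + 1 = 0
C4: 2C, 2H → 0 − 2 = -2
C5: 1C, 2H, 1Mg → 0 − 2 − 1 = -3
The most oxidised carbon is C3 at 0.

C3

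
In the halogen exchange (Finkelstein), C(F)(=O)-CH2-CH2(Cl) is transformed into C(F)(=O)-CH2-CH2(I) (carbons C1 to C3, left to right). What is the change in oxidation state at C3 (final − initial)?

0

Before: C3 has 1 bond to C, 2 bonds to H, 1 bond to Cl → oxidation state -1.
After: C3 has 1 bond to C, 2 bonds to H, 1 bond to I → oxidation state -1.
Δ = -1 − (-1) = 0, so no net redox change at C3.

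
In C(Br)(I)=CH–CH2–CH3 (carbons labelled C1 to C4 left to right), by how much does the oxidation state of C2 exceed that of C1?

-3

C2: 3C, 1H → 0 − 1 = -1
C1: 2C, 1Br, 1I → 0 + 1 + 1 = +2
Difference: -1 − (+2) = -3.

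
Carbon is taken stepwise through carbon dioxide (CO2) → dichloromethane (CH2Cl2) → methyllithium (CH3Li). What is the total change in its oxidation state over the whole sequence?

-8

Carbon oxidation states along the series — carbon dioxide: +4, dichloromethane: 0, methyllithium: -4.
Net change = -4 − (+4) = -8.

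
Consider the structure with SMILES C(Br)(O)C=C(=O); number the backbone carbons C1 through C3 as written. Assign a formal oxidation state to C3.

+2

C3 has a double bond to C (2×0 = 0), a double bond to O (2×+1 = +2).
Oxidation state = 0 + 2 = +2.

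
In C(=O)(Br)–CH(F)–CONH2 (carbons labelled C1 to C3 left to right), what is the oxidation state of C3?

Each bond to a more electronegative atom (O, N, halogen) counts +1, each bond to a less electronegative atom (H, metal, B, Si) counts −1, and each C–C bond counts 0.
C3 has one bond to C (0), a double bond to O (2×+1 = +2), one bond to N (+1).
Oxidation state = 0 + 2 + 1 = +3.

+3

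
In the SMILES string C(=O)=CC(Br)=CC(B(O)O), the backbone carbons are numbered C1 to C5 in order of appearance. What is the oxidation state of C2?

Bonds to more-electronegative neighbours contribute +1 each, bonds to H or metals contribute −1 each, and C–C bonds contribute 0.
C2 has a double bond to C (2×0 = 0), one bond to C (0), one bond to H (-1).
Oxidation state = 0 + 0 − 1 = -1.

-1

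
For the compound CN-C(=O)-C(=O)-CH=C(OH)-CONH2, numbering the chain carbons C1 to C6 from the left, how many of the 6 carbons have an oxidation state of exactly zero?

0

Tallying each carbon's bonds:
C1: 1C, 3N → 0 + 3 = +3
C2: 2C, 2O → 0 + 2 = +2
C3: 2C, 2O → 0 + 2 = +2
C4: 3C, 1H → 0 − 1 = -1
C5: 3C, 1O → 0 + 1 = +1
C6: 1C, 2O, 1N → 0 + 2 + 1 = +3
0 carbons meet the condition.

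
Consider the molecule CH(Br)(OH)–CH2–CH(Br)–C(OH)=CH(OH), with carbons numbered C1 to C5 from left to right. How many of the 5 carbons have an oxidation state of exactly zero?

Tallying each carbon's bonds:
C1: 1C, 1H, 1O, 1Br → 0 − 1 + 1 + 1 = +1
C2: 2C, 2H → 0 − 2 = -2
C3: 2C, 1H, 1Br → 0 − 1 + 1 = 0
C4: 3C, 1O → 0 + 1 = +1
C5: 2C, 1H, 1O → 0 − 1 + 1 = 0
2 carbons (C3, C5) meet the condition.

2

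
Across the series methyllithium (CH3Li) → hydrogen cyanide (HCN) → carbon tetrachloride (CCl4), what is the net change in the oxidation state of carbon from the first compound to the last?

+8

Carbon oxidation states along the series — methyllithium: -4, hydrogen cyanide: +2, carbon tetrachloride: +4.
Net change = +4 − (-4) = +8.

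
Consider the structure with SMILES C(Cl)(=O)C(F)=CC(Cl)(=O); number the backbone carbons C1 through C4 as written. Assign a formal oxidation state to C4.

C4 has one bond to C (0), one bond to Cl (+1), a double bond to O (2×+1 = +2).
Oxidation state = 0 + 1 + 2 = +3.

+3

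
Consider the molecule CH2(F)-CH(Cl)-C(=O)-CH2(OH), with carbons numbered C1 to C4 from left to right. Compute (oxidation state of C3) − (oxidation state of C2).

+2

C3: 2C, 2O → 0 + 2 = +2
C2: 2C, 1H, 1Cl → 0 − 1 + 1 = 0
Difference: +2 − (0) = +2.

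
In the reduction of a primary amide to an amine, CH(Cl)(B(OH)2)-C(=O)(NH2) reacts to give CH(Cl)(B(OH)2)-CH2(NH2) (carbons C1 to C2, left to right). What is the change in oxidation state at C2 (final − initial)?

-4

Before: C2 has 1 bond to C, 2 bonds to O, 1 bond to N → oxidation state +3.
After: C2 has 1 bond to C, 2 bonds to H, 1 bond to N → oxidation state -1.
Δ = -1 − (+3) = -4, so this is a reduction at C2.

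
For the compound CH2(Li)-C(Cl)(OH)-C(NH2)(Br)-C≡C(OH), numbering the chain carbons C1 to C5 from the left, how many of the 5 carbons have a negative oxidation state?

1

Bonds to more-electronegative neighbours contribute +1 each, bonds to H or metals contribute −1 each, and C–C bonds contribute 0. Tallying each carbon:
C1: 1C, 2H, 1Li → 0 − 2 − 1 = -3
C2: 2C, 1O, 1Cl → 0 + 1 + 1 = +2
C3: 2C, 1N, 1Br → 0 + 1 + 1 = +2
C4: 4C → 0 = 0
C5: 3C, 1O → 0 + 1 = +1
1 carbon (C1) meets the condition.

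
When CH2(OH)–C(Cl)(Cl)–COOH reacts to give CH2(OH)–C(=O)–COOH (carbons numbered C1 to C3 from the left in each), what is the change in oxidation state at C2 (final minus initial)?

Before: C2 has 2 bonds to C, 2 bonds to Cl → oxidation state +2.
After: C2 has 2 bonds to C, 2 bonds to O → oxidation state +2.
Δ = +2 − (+2) = 0, so no net redox change at C2.

0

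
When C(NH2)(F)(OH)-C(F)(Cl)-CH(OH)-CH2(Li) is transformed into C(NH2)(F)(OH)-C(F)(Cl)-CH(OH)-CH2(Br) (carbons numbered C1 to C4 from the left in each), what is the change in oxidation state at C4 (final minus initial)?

+2

Before: C4 has 1 bond to C, 2 bonds to H, 1 bond to Li → oxidation state -3.
After: C4 has 1 bond to C, 2 bonds to H, 1 bond to Br → oxidation state -1.
Δ = -1 − (-3) = +2, so this is an oxidation at C4.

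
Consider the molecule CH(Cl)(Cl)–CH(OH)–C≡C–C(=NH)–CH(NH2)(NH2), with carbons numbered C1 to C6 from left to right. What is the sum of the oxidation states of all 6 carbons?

+4

Tallying each carbon's bonds:
C1: 1C, 1H, 2Cl → 0 − 1 + 2 = +1
C2: 2C, 1H, 1O → 0 − 1 + 1 = 0
C3: 4C → 0 = 0
C4: 4C → 0 = 0
C5: 2C, 2N → 0 + 2 = +2
C6: 1C, 1H, 2N → 0 − 1 + 2 = +1
Sum = +1 + 0 + 0 + 0 + 2 + 1 = +4.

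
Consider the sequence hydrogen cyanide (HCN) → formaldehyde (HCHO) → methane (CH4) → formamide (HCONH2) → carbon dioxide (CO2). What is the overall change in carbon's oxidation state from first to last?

Carbon oxidation states along the series — hydrogen cyanide: +2, formaldehyde: 0, methane: -4, formamide: +2, carbon dioxide: +4.
Net change = +4 − (+2) = +2.

+2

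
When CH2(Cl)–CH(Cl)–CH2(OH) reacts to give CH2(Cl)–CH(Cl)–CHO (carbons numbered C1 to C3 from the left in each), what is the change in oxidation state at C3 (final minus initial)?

+2

Before: C3 has 1 bond to C, 2 bonds to H, 1 bond to O → oxidation state -1.
After: C3 has 1 bond to C, 1 bond to H, 2 bonds to O → oxidation state +1.
Δ = +1 − (-1) = +2, so this is an oxidation at C3.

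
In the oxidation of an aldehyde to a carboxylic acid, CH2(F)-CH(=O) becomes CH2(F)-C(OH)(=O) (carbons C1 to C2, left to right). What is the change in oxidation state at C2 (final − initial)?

+2

Before: C2 has 1 bond to C, 1 bond to H, 2 bonds to O → oxidation state +1.
After: C2 has 1 bond to C, 3 bonds to O → oxidation state +3.
Δ = +3 − (+1) = +2, so this is an oxidation at C2.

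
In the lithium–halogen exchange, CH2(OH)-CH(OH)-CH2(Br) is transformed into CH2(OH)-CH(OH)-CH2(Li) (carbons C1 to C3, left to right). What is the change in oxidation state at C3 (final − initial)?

Before: C3 has 1 bond to C, 2 bonds to H, 1 bond to Br → oxidation state -1.
After: C3 has 1 bond to C, 2 bonds to H, 1 bond to Li → oxidation state -3.
Δ = -3 − (-1) = -2, so this is a reduction at C3.

-2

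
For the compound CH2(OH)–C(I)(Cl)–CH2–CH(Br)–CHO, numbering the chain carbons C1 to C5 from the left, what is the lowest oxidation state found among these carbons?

-2

Tallying each carbon's bonds:
C1: 1C, 2H, 1O → 0 − 2 + 1 = -1
C2: 2C, 1Cl, 1I → 0 + 1 + 1 = +2
C3: 2C, 2H → 0 − 2 = -2
C4: 2C, 1H, 1Br → 0 − 1 + 1 = 0
C5: 1C, 1H, 2O → 0 − 1 + 2 = +1
The lowest value is -2.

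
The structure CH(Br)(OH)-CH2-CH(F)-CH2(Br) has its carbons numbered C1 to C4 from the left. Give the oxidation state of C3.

Count +1 for every bond to an atom more electronegative than carbon and −1 for every bond to one less electronegative; C–C bonds are 0.
C3 has one bond to C (0), one bond to C (0), one bond to H (-1), one bond to F (+1).
Oxidation state = 0 + 0 − 1 + 1 = 0.

0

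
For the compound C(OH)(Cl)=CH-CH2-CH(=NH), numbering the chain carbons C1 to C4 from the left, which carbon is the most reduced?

Count +1 for every bond to an atom more electronegative than carbon and −1 for every bond to one less electronegative; C–C bonds are 0. Tallying each carbon:
C1: 2C, 1O, 1Cl → 0 + 1 + 1 = +2
C2: 3C, 1H → 0 − 1 = -1
C3: 2C, 2H → 0 − 2 = -2
C4: 1C, 1H, 2N → 0 − 1 + 2 = +1
The most reduced carbon is C3 at -2.

C3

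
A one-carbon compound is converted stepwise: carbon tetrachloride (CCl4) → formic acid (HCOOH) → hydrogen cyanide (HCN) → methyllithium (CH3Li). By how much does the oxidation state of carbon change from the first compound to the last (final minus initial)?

Carbon oxidation states along the series — carbon tetrachloride: +4, formic acid: +2, hydrogen cyanide: +2, methyllithium: -4.
Net change = -4 − (+4) = -8.

-8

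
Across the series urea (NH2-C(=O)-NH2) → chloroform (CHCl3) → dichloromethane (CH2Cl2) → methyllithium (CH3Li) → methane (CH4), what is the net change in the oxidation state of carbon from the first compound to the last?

Carbon oxidation states along the series — urea: +4, chloroform: +2, dichloromethane: 0, methyllithium: -4, methane: -4.
Net change = -4 − (+4) = -8.

-8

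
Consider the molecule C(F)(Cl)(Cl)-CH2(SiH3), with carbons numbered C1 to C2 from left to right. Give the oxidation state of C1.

C1 has one bond to C (0), one bond to F (+1), one bond to Cl (+1), one bond to Cl (+1).
Oxidation state = 0 + 1 + 1 + 1 = +3.

+3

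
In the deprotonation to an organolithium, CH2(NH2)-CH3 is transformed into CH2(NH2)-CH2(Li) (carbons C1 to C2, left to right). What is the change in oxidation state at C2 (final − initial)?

Before: C2 has 1 bond to C, 3 bonds to H → oxidation state -3.
After: C2 has 1 bond to C, 2 bonds to H, 1 bond to Li → oxidation state -3.
Δ = -3 − (-3) = 0, so no net redox change at C2.

0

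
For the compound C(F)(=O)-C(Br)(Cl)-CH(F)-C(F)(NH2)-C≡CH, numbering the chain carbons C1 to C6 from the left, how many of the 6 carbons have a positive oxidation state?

3

Bonds to more-electronegative neighbours contribute +1 each, bonds to H or metals contribute −1 each, and C–C bonds contribute 0. Tallying each carbon:
C1: 1C, 2O, 1F → 0 + 2 + 1 = +3
C2: 2C, 1Cl, 1Br → 0 + 1 + 1 = +2
C3: 2C, 1H, 1F → 0 − 1 + 1 = 0
C4: 2C, 1N, 1F → 0 + 1 + 1 = +2
C5: 4C → 0 = 0
C6: 3C, 1H → 0 − 1 = -1
3 carbons (C1, C2, C4) meet the condition.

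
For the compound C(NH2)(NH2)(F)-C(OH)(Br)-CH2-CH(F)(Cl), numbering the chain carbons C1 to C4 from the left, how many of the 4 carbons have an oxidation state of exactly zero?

Each bond to a more electronegative atom (O, N, halogen) counts +1, each bond to a less electronegative atom (H, metal, B, Si) counts −1, and each C–C bond counts 0. Tallying each carbon:
C1: 1C, 2N, 1F → 0 + 2 + 1 = +3
C2: 2C, 1O, 1Br → 0 + 1 + 1 = +2
C3: 2C, 2H → 0 − 2 = -2
C4: 1C, 1H, 1F, 1Cl → 0 − 1 + 1 + 1 = +1
0 carbons meet the condition.

0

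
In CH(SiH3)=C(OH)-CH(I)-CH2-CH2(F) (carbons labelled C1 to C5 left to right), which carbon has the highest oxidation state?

C2

Count +1 for every bond to an atom more electronegative than carbon and −1 for every bond to one less electronegative; C–C bonds are 0. Tallying each carbon:
C1: 2C, 1H, 1Si → 0 − 1 − 1 = -2
C2: 3C, 1O → 0 + 1 = +1
C3: 2C, 1H, 1I → 0 − 1 + 1 = 0
C4: 2C, 2H → 0 − 2 = -2
C5: 1C, 2H, 1F → 0 − 2 + 1 = -1
The most oxidised carbon is C2 at +1.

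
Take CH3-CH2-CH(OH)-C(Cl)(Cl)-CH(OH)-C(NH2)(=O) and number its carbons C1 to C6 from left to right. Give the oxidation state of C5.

0

Bonds to more-electronegative neighbours contribute +1 each, bonds to H or metals contribute −1 each, and C–C bonds contribute 0.
C5 has one bond to C (0), one bond to C (0), one bond to H (-1), one bond to O (+1).
Oxidation state = 0 + 0 − 1 + 1 = 0.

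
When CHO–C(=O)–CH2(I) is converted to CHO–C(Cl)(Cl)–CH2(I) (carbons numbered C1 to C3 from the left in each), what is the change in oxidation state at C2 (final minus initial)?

Before: C2 has 2 bonds to C, 2 bonds to O → oxidation state +2.
After: C2 has 2 bonds to C, 2 bonds to Cl → oxidation state +2.
Δ = +2 − (+2) = 0, so no net redox change at C2.

0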